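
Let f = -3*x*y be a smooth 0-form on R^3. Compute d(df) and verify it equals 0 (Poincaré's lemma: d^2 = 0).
d(df) = 0

Step 1: df = sum_i (∂f/∂x_i) dx_i = (-3*y) dx + (-3*x) dy + (0) dz.
Step 2: Apply d again. Using the 1-form formula, the coefficient of dx ∧ dy in d(df) is ∂^2 f/∂x ∂y - ∂^2 f/∂y ∂x = (-3) - (-3) = 0 (equality of mixed partials for smooth f).
Similarly for dx ∧ dz and dy ∧ dz — all coefficients vanish. So d(df) = 0.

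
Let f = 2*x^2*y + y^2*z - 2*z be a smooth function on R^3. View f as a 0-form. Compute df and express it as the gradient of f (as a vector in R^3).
df = (4*x*y) dx + (2*x^2 + 2*y*z) dy + (y^2 - 2) dz; grad f = (4*x*y, 2*x^2 + 2*y*z, y^2 - 2)

For a 0-form f, d f = (∂f/∂x) dx + (∂f/∂y) dy + (∂f/∂z) dz. The components of the vector representation are exactly the entries of grad f in Cartesian coordinates:
  ∂f/∂x = 4*x*y
  ∂f/∂y = 2*x^2 + 2*y*z
  ∂f/∂z = y^2 - 2.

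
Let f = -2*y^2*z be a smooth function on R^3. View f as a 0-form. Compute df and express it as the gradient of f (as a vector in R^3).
df = (0) dx + (-4*y*z) dy + (-2*y^2) dz; grad f = (0, -4*y*z, -2*y^2)

For a 0-form f, d f = (∂f/∂x) dx + (∂f/∂y) dy + (∂f/∂z) dz. The components of the vector representation are exactly the entries of grad f in Cartesian coordinates:
  ∂f/∂x = 0
  ∂f/∂y = -4*y*z
  ∂f/∂z = -2*y^2.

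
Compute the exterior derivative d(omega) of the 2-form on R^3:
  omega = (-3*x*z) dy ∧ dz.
d(omega) = (-3*z) dx ∧ dy ∧ dz

For a 2-form omega = sum_{i<j} g_{ij} dx_i ∧ dx_j, the exterior derivative is
  d(omega) = sum_{i<j} d(g_{ij}) ∧ dx_i ∧ dx_j = sum_{i<j, k} (∂g_{ij}/∂x_k) dx_k ∧ dx_i ∧ dx_j.
Expand each term, using dx_k ∧ dx_i ∧ dx_j = sgn(permutation) dx_{(a)} ∧ dx_{(b)} ∧ dx_{(c)} with (a < b < c) sorted:
  d(-3*x*z) includes (∂/∂x)(-3*x*z) dx = (-3*z) dx, which multiplied by dy ∧ dz gives (-3*z) dx ∧ dy ∧ dz
Collecting like 3-forms: d(omega) = (-3*z) dx ∧ dy ∧ dz.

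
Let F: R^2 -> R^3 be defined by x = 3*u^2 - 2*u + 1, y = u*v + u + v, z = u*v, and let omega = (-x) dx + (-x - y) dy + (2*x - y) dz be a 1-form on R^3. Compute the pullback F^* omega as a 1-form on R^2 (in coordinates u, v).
F^* omega = (-18*u^3 + 3*u^2*v + 15*u^2 - 2*u*v^2 - 5*u*v - 9*u - 2*v^2 + 1) du + (3*u^3 - 2*u^2*v - 7*u^2 - 3*u*v + 2*u - v - 1) dv

Using F^*(f dg) = (f ∘ F) d(g ∘ F), substitute each coordinate x_i by F_i(u, v) in f_i, and replace dx_i by d F_i = (∂F_i/∂u) du + (∂F_i/∂v) dv.
  For the x component: f_1(F) = -3*u^2 + 2*u - 1; d F_1 = (6*u - 2) du + (0) dv
  For the y component: f_2(F) = -3*u^2 - u*v + u - v - 1; d F_2 = (v + 1) du + (u + 1) dv
  For the z component: f_3(F) = 6*u^2 - u*v - 5*u - v + 2; d F_3 = (v) du + (u) dv
Combining and collecting du, dv coefficients:
  coeff of du: -18*u^3 + 3*u^2*v + 15*u^2 - 2*u*v^2 - 5*u*v - 9*u - 2*v^2 + 1
  coeff of dv: 3*u^3 - 2*u^2*v - 7*u^2 - 3*u*v + 2*u - v - 1
F^* omega = (-18*u^3 + 3*u^2*v + 15*u^2 - 2*u*v^2 - 5*u*v - 9*u - 2*v^2 + 1) du + (3*u^3 - 2*u^2*v - 7*u^2 - 3*u*v + 2*u - v - 1) dv.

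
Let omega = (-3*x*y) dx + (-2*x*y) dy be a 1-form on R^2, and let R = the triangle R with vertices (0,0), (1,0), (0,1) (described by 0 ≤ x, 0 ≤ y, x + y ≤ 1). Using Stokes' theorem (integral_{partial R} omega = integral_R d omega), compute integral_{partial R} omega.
integral_(partial R) omega = 1/6

Stokes: integral_partial_R omega = integral_R d omega with d omega = (∂Q/∂x - ∂P/∂y) dx ∧ dy.
  ∂Q/∂x = -2*y
  ∂P/∂y = -3*x
  integrand = ∂Q/∂x - ∂P/∂y = 3*x - 2*y.
Integrating over R: integral_0^1 integral_0^{1-x} (3*x - 2*y) dy dx = 1/6.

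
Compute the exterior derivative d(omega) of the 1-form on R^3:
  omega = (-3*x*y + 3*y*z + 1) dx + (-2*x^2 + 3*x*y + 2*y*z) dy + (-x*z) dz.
d(omega) = (-x + 3*y - 3*z) dx ∧ dy + (-3*y - z) dx ∧ dz + (-2*y) dy ∧ dz

For a 1-form omega = sum_i f_i dx_i, the exterior derivative is
  d(omega) = sum_{i < j} (∂f_j/∂x_i - ∂f_i/∂x_j) dx_i ∧ dx_j.
  coefficient of dx ∧ dy: ∂f_2/∂x - ∂f_1/∂y = ∂(-2*x^2 + 3*x*y + 2*y*z)/∂x - ∂(-3*x*y + 3*y*z + 1)/∂y = -x + 3*y - 3*z
  coefficient of dx ∧ dz: ∂f_3/∂x - ∂f_1/∂z = ∂(-x*z)/∂x - ∂(-3*x*y + 3*y*z + 1)/∂z = -3*y - z
  coefficient of dy ∧ dz: ∂f_3/∂y - ∂f_2/∂z = ∂(-x*z)/∂y - ∂(-2*x^2 + 3*x*y + 2*y*z)/∂z = -2*y
Assembling: d(omega) = (-x + 3*y - 3*z) dx ∧ dy + (-3*y - z) dx ∧ dz + (-2*y) dy ∧ dz.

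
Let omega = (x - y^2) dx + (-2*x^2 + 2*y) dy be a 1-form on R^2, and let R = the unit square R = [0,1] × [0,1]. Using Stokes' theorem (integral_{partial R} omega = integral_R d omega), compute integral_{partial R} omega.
integral_(partial R) omega = -1

Stokes: integral_partial_R omega = integral_R d omega with d omega = (∂Q/∂x - ∂P/∂y) dx ∧ dy.
  ∂Q/∂x = -4*x
  ∂P/∂y = -2*y
  integrand = ∂Q/∂x - ∂P/∂y = -4*x + 2*y.
Integrating over R: integral_0^1 integral_0^1 (-4*x + 2*y) dx dy = -1.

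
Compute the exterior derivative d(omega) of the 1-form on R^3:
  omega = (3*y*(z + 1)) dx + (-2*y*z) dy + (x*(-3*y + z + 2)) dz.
d(omega) = (-3*z - 3) dx ∧ dy + (-6*y + z + 2) dx ∧ dz + (-3*x + 2*y) dy ∧ dz

For a 1-form omega = sum_i f_i dx_i, the exterior derivative is
  d(omega) = sum_{i < j} (∂f_j/∂x_i - ∂f_i/∂x_j) dx_i ∧ dx_j.
  coefficient of dx ∧ dy: ∂f_2/∂x - ∂f_1/∂y = ∂(-2*y*z)/∂x - ∂(3*y*(z + 1))/∂y = -3*z - 3
  coefficient of dx ∧ dz: ∂f_3/∂x - ∂f_1/∂z = ∂(x*(-3*y + z + 2))/∂x - ∂(3*y*(z + 1))/∂z = -6*y + z + 2
  coefficient of dy ∧ dz: ∂f_3/∂y - ∂f_2/∂z = ∂(x*(-3*y + z + 2))/∂y - ∂(-2*y*z)/∂z = -3*x + 2*y
Assembling: d(omega) = (-3*z - 3) dx ∧ dy + (-6*y + z + 2) dx ∧ dz + (-3*x + 2*y) dy ∧ dz.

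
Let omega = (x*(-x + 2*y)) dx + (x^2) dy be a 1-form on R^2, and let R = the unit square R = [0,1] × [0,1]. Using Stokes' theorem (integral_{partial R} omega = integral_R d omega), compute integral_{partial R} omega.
integral_(partial R) omega = 0

Stokes: integral_partial_R omega = integral_R d omega with d omega = (∂Q/∂x - ∂P/∂y) dx ∧ dy.
  ∂Q/∂x = 2*x
  ∂P/∂y = 2*x
  integrand = ∂Q/∂x - ∂P/∂y = 0.
Integrating over R: integral_0^1 integral_0^1 (0) dx dy = 0.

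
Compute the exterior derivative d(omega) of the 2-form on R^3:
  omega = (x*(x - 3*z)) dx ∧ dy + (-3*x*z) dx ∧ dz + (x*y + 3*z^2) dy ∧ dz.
d(omega) = (-3*x + y) dx ∧ dy ∧ dz

For a 2-form omega = sum_{i<j} g_{ij} dx_i ∧ dx_j, the exterior derivative is
  d(omega) = sum_{i<j} d(g_{ij}) ∧ dx_i ∧ dx_j = sum_{i<j, k} (∂g_{ij}/∂x_k) dx_k ∧ dx_i ∧ dx_j.
Expand each term, using dx_k ∧ dx_i ∧ dx_j = sgn(permutation) dx_{(a)} ∧ dx_{(b)} ∧ dx_{(c)} with (a < b < c) sorted:
  d(x*(x - 3*z)) includes (∂/∂z)(x*(x - 3*z)) dz = (-3*x) dz, which multiplied by dx ∧ dy gives (-3*x) dx ∧ dy ∧ dz
  d(x*y + 3*z^2) includes (∂/∂x)(x*y + 3*z^2) dx = (y) dx, which multiplied by dy ∧ dz gives (y) dx ∧ dy ∧ dz
Collecting like 3-forms: d(omega) = (-3*x + y) dx ∧ dy ∧ dz.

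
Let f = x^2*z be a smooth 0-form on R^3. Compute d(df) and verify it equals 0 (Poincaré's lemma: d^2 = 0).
d(df) = 0

Step 1: df = sum_i (∂f/∂x_i) dx_i = (2*x*z) dx + (0) dy + (x^2) dz.
Step 2: Apply d again. Using the 1-form formula, the coefficient of dx ∧ dy in d(df) is ∂^2 f/∂x ∂y - ∂^2 f/∂y ∂x = (0) - (0) = 0 (equality of mixed partials for smooth f).
Similarly for dx ∧ dz and dy ∧ dz — all coefficients vanish. So d(df) = 0.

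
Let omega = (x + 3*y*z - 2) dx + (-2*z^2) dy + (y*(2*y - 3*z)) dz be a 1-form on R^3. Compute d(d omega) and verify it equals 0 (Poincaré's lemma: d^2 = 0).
d(d omega) = 0

Step 1: d omega = sum_{i<j} (∂f_j/∂x_i - ∂f_i/∂x_j) dx_i ∧ dx_j:
  coeff of dx ∧ dy: -3*z
  coeff of dx ∧ dz: -3*y
  coeff of dy ∧ dz: 4*y + z
Step 2: Apply d again to each 2-form coefficient. The only possible 3-form in R^3 is dx ∧ dy ∧ dz, with coefficient
  ∂(coeff of dy∧dz)/∂x - ∂(coeff of dx∧dz)/∂y + ∂(coeff of dx∧dy)/∂z
  = ∂/∂x (4*y + z) - ∂/∂y (-3*y) + ∂/∂z (-3*z).
Each of these terms simplifies to sums of mixed partials that cancel in pairs. The result is 0 (by equality of mixed partials for smooth functions — Schwarz / Clairaut).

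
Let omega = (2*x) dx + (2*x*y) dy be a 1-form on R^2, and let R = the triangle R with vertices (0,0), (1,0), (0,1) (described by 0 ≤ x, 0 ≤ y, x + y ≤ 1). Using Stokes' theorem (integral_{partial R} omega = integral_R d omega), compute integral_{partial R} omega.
integral_(partial R) omega = 1/3

Stokes: integral_partial_R omega = integral_R d omega with d omega = (∂Q/∂x - ∂P/∂y) dx ∧ dy.
  ∂Q/∂x = 2*y
  ∂P/∂y = 0
  integrand = ∂Q/∂x - ∂P/∂y = 2*y.
Integrating over R: integral_0^1 integral_0^{1-x} (2*y) dy dx = 1/3.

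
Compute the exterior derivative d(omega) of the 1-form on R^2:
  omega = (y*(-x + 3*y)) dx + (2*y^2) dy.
d(omega) = (x - 6*y) dx ∧ dy

For a 1-form omega = sum_i f_i dx_i, the exterior derivative is
  d(omega) = sum_{i < j} (∂f_j/∂x_i - ∂f_i/∂x_j) dx_i ∧ dx_j.
  coefficient of dx ∧ dy: ∂f_2/∂x - ∂f_1/∂y = ∂(2*y^2)/∂x - ∂(y*(-x + 3*y))/∂y = x - 6*y
Assembling: d(omega) = (x - 6*y) dx ∧ dy.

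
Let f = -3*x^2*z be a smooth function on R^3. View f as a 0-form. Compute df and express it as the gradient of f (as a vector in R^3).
df = (-6*x*z) dx + (0) dy + (-3*x^2) dz; grad f = (-6*x*z, 0, -3*x^2)

For a 0-form f, d f = (∂f/∂x) dx + (∂f/∂y) dy + (∂f/∂z) dz. The components of the vector representation are exactly the entries of grad f in Cartesian coordinates:
  ∂f/∂x = -6*x*z
  ∂f/∂y = 0
  ∂f/∂z = -3*x^2.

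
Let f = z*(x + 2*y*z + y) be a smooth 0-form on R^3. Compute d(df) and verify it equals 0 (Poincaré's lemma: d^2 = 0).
d(df) = 0

Step 1: df = sum_i (∂f/∂x_i) dx_i = (z) dx + (z*(2*z + 1)) dy + (x + 4*y*z + y) dz.
Step 2: Apply d again. Using the 1-form formula, the coefficient of dx ∧ dy in d(df) is ∂^2 f/∂x ∂y - ∂^2 f/∂y ∂x = (0) - (0) = 0 (equality of mixed partials for smooth f).
Similarly for dx ∧ dz and dy ∧ dz — all coefficients vanish. So d(df) = 0.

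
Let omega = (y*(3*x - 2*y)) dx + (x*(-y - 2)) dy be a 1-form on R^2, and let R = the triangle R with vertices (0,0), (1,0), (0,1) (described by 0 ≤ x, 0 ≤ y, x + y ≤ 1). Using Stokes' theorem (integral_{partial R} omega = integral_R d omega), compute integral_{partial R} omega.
integral_(partial R) omega = -1

Stokes: integral_partial_R omega = integral_R d omega with d omega = (∂Q/∂x - ∂P/∂y) dx ∧ dy.
  ∂Q/∂x = -y - 2
  ∂P/∂y = 3*x - 4*y
  integrand = ∂Q/∂x - ∂P/∂y = -3*x + 3*y - 2.
Integrating over R: integral_0^1 integral_0^{1-x} (-3*x + 3*y - 2) dy dx = -1.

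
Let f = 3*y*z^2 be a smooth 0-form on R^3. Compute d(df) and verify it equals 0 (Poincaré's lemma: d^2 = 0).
d(df) = 0

Step 1: df = sum_i (∂f/∂x_i) dx_i = (0) dx + (3*z^2) dy + (6*y*z) dz.
Step 2: Apply d again. Using the 1-form formula, the coefficient of dx ∧ dy in d(df) is ∂^2 f/∂x ∂y - ∂^2 f/∂y ∂x = (0) - (0) = 0 (equality of mixed partials for smooth f).
Similarly for dx ∧ dz and dy ∧ dz — all coefficients vanish. So d(df) = 0.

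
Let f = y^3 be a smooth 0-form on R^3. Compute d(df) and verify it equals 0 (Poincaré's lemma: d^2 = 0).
d(df) = 0

Step 1: df = sum_i (∂f/∂x_i) dx_i = (0) dx + (3*y^2) dy + (0) dz.
Step 2: Apply d again. Using the 1-form formula, the coefficient of dx ∧ dy in d(df) is ∂^2 f/∂x ∂y - ∂^2 f/∂y ∂x = (0) - (0) = 0 (equality of mixed partials for smooth f).
Similarly for dx ∧ dz and dy ∧ dz — all coefficients vanish. So d(df) = 0.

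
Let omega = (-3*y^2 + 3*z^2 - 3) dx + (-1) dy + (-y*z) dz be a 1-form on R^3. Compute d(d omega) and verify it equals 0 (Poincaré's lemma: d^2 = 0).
d(d omega) = 0

Step 1: d omega = sum_{i<j} (∂f_j/∂x_i - ∂f_i/∂x_j) dx_i ∧ dx_j:
  coeff of dx ∧ dy: 6*y
  coeff of dx ∧ dz: -6*z
  coeff of dy ∧ dz: -z
Step 2: Apply d again to each 2-form coefficient. The only possible 3-form in R^3 is dx ∧ dy ∧ dz, with coefficient
  ∂(coeff of dy∧dz)/∂x - ∂(coeff of dx∧dz)/∂y + ∂(coeff of dx∧dy)/∂z
  = ∂/∂x (-z) - ∂/∂y (-6*z) + ∂/∂z (6*y).
Each of these terms simplifies to sums of mixed partials that cancel in pairs. The result is 0 (by equality of mixed partials for smooth functions — Schwarz / Clairaut).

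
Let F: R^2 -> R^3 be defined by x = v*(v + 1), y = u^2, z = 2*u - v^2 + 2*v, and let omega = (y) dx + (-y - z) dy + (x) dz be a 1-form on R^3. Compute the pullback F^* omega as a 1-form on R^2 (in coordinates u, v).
F^* omega = (-2*u^3 - 4*u^2 + 2*u*v^2 - 4*u*v + 2*v^2 + 2*v) du + (2*u^2*v + u^2 - 2*v^3 + 2*v) dv

Using F^*(f dg) = (f ∘ F) d(g ∘ F), substitute each coordinate x_i by F_i(u, v) in f_i, and replace dx_i by d F_i = (∂F_i/∂u) du + (∂F_i/∂v) dv.
  For the x component: f_1(F) = u^2; d F_1 = (0) du + (2*v + 1) dv
  For the y component: f_2(F) = -u^2 - 2*u + v^2 - 2*v; d F_2 = (2*u) du + (0) dv
  For the z component: f_3(F) = v*(v + 1); d F_3 = (2) du + (2 - 2*v) dv
Combining and collecting du, dv coefficients:
  coeff of du: -2*u^3 - 4*u^2 + 2*u*v^2 - 4*u*v + 2*v^2 + 2*v
  coeff of dv: 2*u^2*v + u^2 - 2*v^3 + 2*v
F^* omega = (-2*u^3 - 4*u^2 + 2*u*v^2 - 4*u*v + 2*v^2 + 2*v) du + (2*u^2*v + u^2 - 2*v^3 + 2*v) dv.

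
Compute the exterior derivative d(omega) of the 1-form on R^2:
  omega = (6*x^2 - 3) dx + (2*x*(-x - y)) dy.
d(omega) = (-4*x - 2*y) dx ∧ dy

For a 1-form omega = sum_i f_i dx_i, the exterior derivative is
  d(omega) = sum_{i < j} (∂f_j/∂x_i - ∂f_i/∂x_j) dx_i ∧ dx_j.
  coefficient of dx ∧ dy: ∂f_2/∂x - ∂f_1/∂y = ∂(2*x*(-x - y))/∂x - ∂(6*x^2 - 3)/∂y = -4*x - 2*y
Assembling: d(omega) = (-4*x - 2*y) dx ∧ dy.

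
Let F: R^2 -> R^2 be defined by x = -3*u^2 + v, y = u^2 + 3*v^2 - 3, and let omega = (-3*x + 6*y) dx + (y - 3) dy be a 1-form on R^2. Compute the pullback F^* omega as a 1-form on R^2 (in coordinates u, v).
F^* omega = (2*u*(-44*u^2 - 51*v^2 + 9*v + 48)) du + (6*u^2*v + 15*u^2 + 18*v^3 + 18*v^2 - 39*v - 18) dv

Using F^*(f dg) = (f ∘ F) d(g ∘ F), substitute each coordinate x_i by F_i(u, v) in f_i, and replace dx_i by d F_i = (∂F_i/∂u) du + (∂F_i/∂v) dv.
  For the x component: f_1(F) = 15*u^2 + 18*v^2 - 3*v - 18; d F_1 = (-6*u) du + (1) dv
  For the y component: f_2(F) = u^2 + 3*v^2 - 6; d F_2 = (2*u) du + (6*v) dv
Combining and collecting du, dv coefficients:
  coeff of du: 2*u*(-44*u^2 - 51*v^2 + 9*v + 48)
  coeff of dv: 6*u^2*v + 15*u^2 + 18*v^3 + 18*v^2 - 39*v - 18
F^* omega = (2*u*(-44*u^2 - 51*v^2 + 9*v + 48)) du + (6*u^2*v + 15*u^2 + 18*v^3 + 18*v^2 - 39*v - 18) dv.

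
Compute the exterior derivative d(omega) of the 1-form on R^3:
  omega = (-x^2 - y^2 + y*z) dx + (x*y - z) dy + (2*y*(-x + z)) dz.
d(omega) = (3*y - z) dx ∧ dy + (-3*y) dx ∧ dz + (-2*x + 2*z + 1) dy ∧ dz

For a 1-form omega = sum_i f_i dx_i, the exterior derivative is
  d(omega) = sum_{i < j} (∂f_j/∂x_i - ∂f_i/∂x_j) dx_i ∧ dx_j.
  coefficient of dx ∧ dy: ∂f_2/∂x - ∂f_1/∂y = ∂(x*y - z)/∂x - ∂(-x^2 - y^2 + y*z)/∂y = 3*y - z
  coefficient of dx ∧ dz: ∂f_3/∂x - ∂f_1/∂z = ∂(2*y*(-x + z))/∂x - ∂(-x^2 - y^2 + y*z)/∂z = -3*y
  coefficient of dy ∧ dz: ∂f_3/∂y - ∂f_2/∂z = ∂(2*y*(-x + z))/∂y - ∂(x*y - z)/∂z = -2*x + 2*z + 1
Assembling: d(omega) = (3*y - z) dx ∧ dy + (-3*y) dx ∧ dz + (-2*x + 2*z + 1) dy ∧ dz.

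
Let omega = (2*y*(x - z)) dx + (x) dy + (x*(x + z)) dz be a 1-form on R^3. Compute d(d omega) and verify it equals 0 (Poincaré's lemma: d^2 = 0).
d(d omega) = 0

Step 1: d omega = sum_{i<j} (∂f_j/∂x_i - ∂f_i/∂x_j) dx_i ∧ dx_j:
  coeff of dx ∧ dy: -2*x + 2*z + 1
  coeff of dx ∧ dz: 2*x + 2*y + z
  coeff of dy ∧ dz: 0
Step 2: Apply d again to each 2-form coefficient. The only possible 3-form in R^3 is dx ∧ dy ∧ dz, with coefficient
  ∂(coeff of dy∧dz)/∂x - ∂(coeff of dx∧dz)/∂y + ∂(coeff of dx∧dy)/∂z
  = ∂/∂x (0) - ∂/∂y (2*x + 2*y + z) + ∂/∂z (-2*x + 2*z + 1).
Each of these terms simplifies to sums of mixed partials that cancel in pairs. The result is 0 (by equality of mixed partials for smooth functions — Schwarz / Clairaut).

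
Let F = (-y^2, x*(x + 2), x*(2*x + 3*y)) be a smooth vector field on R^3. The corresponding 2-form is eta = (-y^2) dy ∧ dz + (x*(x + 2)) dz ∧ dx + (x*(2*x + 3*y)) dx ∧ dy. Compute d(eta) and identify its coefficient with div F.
d(eta) = (0) dx ∧ dy ∧ dz; div F = 0

For a 2-form in R^3 of the form above, applying d gives a 3-form with coefficient ∂P/∂x + ∂Q/∂y + ∂R/∂z:
  ∂P/∂x = 0
  ∂Q/∂y = 0
  ∂R/∂z = 0
Sum = 0, which is exactly div F.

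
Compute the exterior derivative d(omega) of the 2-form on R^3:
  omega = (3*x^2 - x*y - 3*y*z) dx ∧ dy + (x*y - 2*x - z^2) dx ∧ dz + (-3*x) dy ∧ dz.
d(omega) = (-x - 3*y - 3) dx ∧ dy ∧ dz

For a 2-form omega = sum_{i<j} g_{ij} dx_i ∧ dx_j, the exterior derivative is
  d(omega) = sum_{i<j} d(g_{ij}) ∧ dx_i ∧ dx_j = sum_{i<j, k} (∂g_{ij}/∂x_k) dx_k ∧ dx_i ∧ dx_j.
Expand each term, using dx_k ∧ dx_i ∧ dx_j = sgn(permutation) dx_{(a)} ∧ dx_{(b)} ∧ dx_{(c)} with (a < b < c) sorted:
  d(3*x^2 - x*y - 3*y*z) includes (∂/∂z)(3*x^2 - x*y - 3*y*z) dz = (-3*y) dz, which multiplied by dx ∧ dy gives (-3*y) dx ∧ dy ∧ dz
  d(x*y - 2*x - z^2) includes (∂/∂y)(x*y - 2*x - z^2) dy = (x) dy, which multiplied by dx ∧ dz gives (-x) dx ∧ dy ∧ dz
  d(-3*x) includes (∂/∂x)(-3*x) dx = (-3) dx, which multiplied by dy ∧ dz gives (-3) dx ∧ dy ∧ dz
Collecting like 3-forms: d(omega) = (-x - 3*y - 3) dx ∧ dy ∧ dz.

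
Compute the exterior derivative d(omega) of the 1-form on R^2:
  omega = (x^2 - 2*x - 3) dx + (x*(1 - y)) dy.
d(omega) = (1 - y) dx ∧ dy

For a 1-form omega = sum_i f_i dx_i, the exterior derivative is
  d(omega) = sum_{i < j} (∂f_j/∂x_i - ∂f_i/∂x_j) dx_i ∧ dx_j.
  coefficient of dx ∧ dy: ∂f_2/∂x - ∂f_1/∂y = ∂(x*(1 - y))/∂x - ∂(x^2 - 2*x - 3)/∂y = 1 - y
Assembling: d(omega) = (1 - y) dx ∧ dy.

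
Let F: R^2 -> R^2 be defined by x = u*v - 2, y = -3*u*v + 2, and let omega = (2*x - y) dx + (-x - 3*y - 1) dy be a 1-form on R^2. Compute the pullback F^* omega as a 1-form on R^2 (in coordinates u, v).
F^* omega = (v*(-19*u*v + 9)) du + (u*(-19*u*v + 9)) dv

Using F^*(f dg) = (f ∘ F) d(g ∘ F), substitute each coordinate x_i by F_i(u, v) in f_i, and replace dx_i by d F_i = (∂F_i/∂u) du + (∂F_i/∂v) dv.
  For the x component: f_1(F) = 5*u*v - 6; d F_1 = (v) du + (u) dv
  For the y component: f_2(F) = 8*u*v - 5; d F_2 = (-3*v) du + (-3*u) dv
Combining and collecting du, dv coefficients:
  coeff of du: v*(-19*u*v + 9)
  coeff of dv: u*(-19*u*v + 9)
F^* omega = (v*(-19*u*v + 9)) du + (u*(-19*u*v + 9)) dv.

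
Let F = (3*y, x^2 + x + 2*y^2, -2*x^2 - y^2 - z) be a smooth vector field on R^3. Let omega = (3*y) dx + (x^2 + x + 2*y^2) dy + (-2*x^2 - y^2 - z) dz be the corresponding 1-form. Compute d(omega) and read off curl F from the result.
d(omega) = (-2*y) dy ∧ dz + (4*x) dz ∧ dx + (2*x - 2) dx ∧ dy; curl F = (-2*y, 4*x, 2*x - 2)

d omega = sum_{i<j} (∂f_j/∂x_i - ∂f_i/∂x_j) dx_i ∧ dx_j. Under the identification (dy ∧ dz, dz ∧ dx, dx ∧ dy) ↔ (e_x, e_y, e_z), the coefficients are exactly the components of curl F. Compute:
  ∂R/∂y - ∂Q/∂z = (-2*y) - (0) = -2*y
  ∂P/∂z - ∂R/∂x = (0) - (-4*x) = 4*x
  ∂Q/∂x - ∂P/∂y = (2*x + 1) - (3) = 2*x - 2.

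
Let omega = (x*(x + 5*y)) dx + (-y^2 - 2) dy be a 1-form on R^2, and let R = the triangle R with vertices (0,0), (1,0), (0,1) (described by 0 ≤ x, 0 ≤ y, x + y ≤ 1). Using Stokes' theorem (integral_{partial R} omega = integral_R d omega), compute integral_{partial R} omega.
integral_(partial R) omega = -5/6

Stokes: integral_partial_R omega = integral_R d omega with d omega = (∂Q/∂x - ∂P/∂y) dx ∧ dy.
  ∂Q/∂x = 0
  ∂P/∂y = 5*x
  integrand = ∂Q/∂x - ∂P/∂y = -5*x.
Integrating over R: integral_0^1 integral_0^{1-x} (-5*x) dy dx = -5/6.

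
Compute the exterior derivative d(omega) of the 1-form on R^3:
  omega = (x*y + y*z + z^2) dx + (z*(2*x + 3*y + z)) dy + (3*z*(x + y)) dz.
d(omega) = (-x + z) dx ∧ dy + (-y + z) dx ∧ dz + (-2*x - 3*y + z) dy ∧ dz

For a 1-form omega = sum_i f_i dx_i, the exterior derivative is
  d(omega) = sum_{i < j} (∂f_j/∂x_i - ∂f_i/∂x_j) dx_i ∧ dx_j.
  coefficient of dx ∧ dy: ∂f_2/∂x - ∂f_1/∂y = ∂(z*(2*x + 3*y + z))/∂x - ∂(x*y + y*z + z^2)/∂y = -x + z
  coefficient of dx ∧ dz: ∂f_3/∂x - ∂f_1/∂z = ∂(3*z*(x + y))/∂x - ∂(x*y + y*z + z^2)/∂z = -y + z
  coefficient of dy ∧ dz: ∂f_3/∂y - ∂f_2/∂z = ∂(3*z*(x + y))/∂y - ∂(z*(2*x + 3*y + z))/∂z = -2*x - 3*y + z
Assembling: d(omega) = (-x + z) dx ∧ dy + (-y + z) dx ∧ dz + (-2*x - 3*y + z) dy ∧ dz.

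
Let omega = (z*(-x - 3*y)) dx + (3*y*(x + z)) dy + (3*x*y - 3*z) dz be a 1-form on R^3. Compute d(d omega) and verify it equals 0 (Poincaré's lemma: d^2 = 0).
d(d omega) = 0

Step 1: d omega = sum_{i<j} (∂f_j/∂x_i - ∂f_i/∂x_j) dx_i ∧ dx_j:
  coeff of dx ∧ dy: 3*y + 3*z
  coeff of dx ∧ dz: x + 6*y
  coeff of dy ∧ dz: 3*x - 3*y
Step 2: Apply d again to each 2-form coefficient. The only possible 3-form in R^3 is dx ∧ dy ∧ dz, with coefficient
  ∂(coeff of dy∧dz)/∂x - ∂(coeff of dx∧dz)/∂y + ∂(coeff of dx∧dy)/∂z
  = ∂/∂x (3*x - 3*y) - ∂/∂y (x + 6*y) + ∂/∂z (3*y + 3*z).
Each of these terms simplifies to sums of mixed partials that cancel in pairs. The result is 0 (by equality of mixed partials for smooth functions — Schwarz / Clairaut).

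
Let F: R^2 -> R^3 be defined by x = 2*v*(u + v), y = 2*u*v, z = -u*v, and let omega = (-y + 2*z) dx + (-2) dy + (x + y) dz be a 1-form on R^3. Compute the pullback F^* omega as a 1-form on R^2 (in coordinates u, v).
F^* omega = (2*v*(-6*u*v - v^2 - 2)) du + (2*u*(-6*u*v - 9*v^2 - 2)) dv

Using F^*(f dg) = (f ∘ F) d(g ∘ F), substitute each coordinate x_i by F_i(u, v) in f_i, and replace dx_i by d F_i = (∂F_i/∂u) du + (∂F_i/∂v) dv.
  For the x component: f_1(F) = -4*u*v; d F_1 = (2*v) du + (2*u + 4*v) dv
  For the y component: f_2(F) = -2; d F_2 = (2*v) du + (2*u) dv
  For the z component: f_3(F) = 2*v*(2*u + v); d F_3 = (-v) du + (-u) dv
Combining and collecting du, dv coefficients:
  coeff of du: 2*v*(-6*u*v - v^2 - 2)
  coeff of dv: 2*u*(-6*u*v - 9*v^2 - 2)
F^* omega = (2*v*(-6*u*v - v^2 - 2)) du + (2*u*(-6*u*v - 9*v^2 - 2)) dv.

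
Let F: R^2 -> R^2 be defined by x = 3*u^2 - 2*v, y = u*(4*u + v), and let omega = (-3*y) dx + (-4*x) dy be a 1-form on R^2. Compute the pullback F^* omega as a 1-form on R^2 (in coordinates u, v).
F^* omega = (-168*u^3 - 30*u^2*v + 64*u*v + 8*v^2) du + (2*u*(-6*u^2 + 12*u + 7*v)) dv

Using F^*(f dg) = (f ∘ F) d(g ∘ F), substitute each coordinate x_i by F_i(u, v) in f_i, and replace dx_i by d F_i = (∂F_i/∂u) du + (∂F_i/∂v) dv.
  For the x component: f_1(F) = 3*u*(-4*u - v); d F_1 = (6*u) du + (-2) dv
  For the y component: f_2(F) = -12*u^2 + 8*v; d F_2 = (8*u + v) du + (u) dv
Combining and collecting du, dv coefficients:
  coeff of du: -168*u^3 - 30*u^2*v + 64*u*v + 8*v^2
  coeff of dv: 2*u*(-6*u^2 + 12*u + 7*v)
F^* omega = (-168*u^3 - 30*u^2*v + 64*u*v + 8*v^2) du + (2*u*(-6*u^2 + 12*u + 7*v)) dv.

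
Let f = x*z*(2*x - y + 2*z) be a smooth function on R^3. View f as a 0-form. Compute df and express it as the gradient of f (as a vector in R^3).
df = (z*(4*x - y + 2*z)) dx + (-x*z) dy + (x*(2*x - y + 4*z)) dz; grad f = (z*(4*x - y + 2*z), -x*z, x*(2*x - y + 4*z))

For a 0-form f, d f = (∂f/∂x) dx + (∂f/∂y) dy + (∂f/∂z) dz. The components of the vector representation are exactly the entries of grad f in Cartesian coordinates:
  ∂f/∂x = z*(4*x - y + 2*z)
  ∂f/∂y = -x*z
  ∂f/∂z = x*(2*x - y + 4*z).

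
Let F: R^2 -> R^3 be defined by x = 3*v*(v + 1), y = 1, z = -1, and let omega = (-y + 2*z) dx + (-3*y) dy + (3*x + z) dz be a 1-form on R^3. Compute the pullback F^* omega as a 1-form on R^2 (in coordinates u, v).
F^* omega = (-18*v - 9) dv

Using F^*(f dg) = (f ∘ F) d(g ∘ F), substitute each coordinate x_i by F_i(u, v) in f_i, and replace dx_i by d F_i = (∂F_i/∂u) du + (∂F_i/∂v) dv.
  For the x component: f_1(F) = -3; d F_1 = (0) du + (6*v + 3) dv
  For the y component: f_2(F) = -3; d F_2 = (0) du + (0) dv
  For the z component: f_3(F) = 9*v^2 + 9*v - 1; d F_3 = (0) du + (0) dv
Combining and collecting du, dv coefficients:
  coeff of du: 0
  coeff of dv: -18*v - 9
F^* omega = (-18*v - 9) dv.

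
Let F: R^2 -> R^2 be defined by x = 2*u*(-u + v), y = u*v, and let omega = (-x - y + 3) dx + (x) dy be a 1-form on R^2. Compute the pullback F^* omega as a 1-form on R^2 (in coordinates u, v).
F^* omega = (-8*u^3 + 14*u^2*v - 4*u*v^2 - 12*u + 6*v) du + (2*u*(u^2 - 2*u*v + 3)) dv

Using F^*(f dg) = (f ∘ F) d(g ∘ F), substitute each coordinate x_i by F_i(u, v) in f_i, and replace dx_i by d F_i = (∂F_i/∂u) du + (∂F_i/∂v) dv.
  For the x component: f_1(F) = 2*u^2 - 3*u*v + 3; d F_1 = (-4*u + 2*v) du + (2*u) dv
  For the y component: f_2(F) = 2*u*(-u + v); d F_2 = (v) du + (u) dv
Combining and collecting du, dv coefficients:
  coeff of du: -8*u^3 + 14*u^2*v - 4*u*v^2 - 12*u + 6*v
  coeff of dv: 2*u*(u^2 - 2*u*v + 3)
F^* omega = (-8*u^3 + 14*u^2*v - 4*u*v^2 - 12*u + 6*v) du + (2*u*(u^2 - 2*u*v + 3)) dv.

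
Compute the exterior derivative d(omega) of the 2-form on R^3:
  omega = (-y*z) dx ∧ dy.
d(omega) = (-y) dx ∧ dy ∧ dz

For a 2-form omega = sum_{i<j} g_{ij} dx_i ∧ dx_j, the exterior derivative is
  d(omega) = sum_{i<j} d(g_{ij}) ∧ dx_i ∧ dx_j = sum_{i<j, k} (∂g_{ij}/∂x_k) dx_k ∧ dx_i ∧ dx_j.
Expand each term, using dx_k ∧ dx_i ∧ dx_j = sgn(permutation) dx_{(a)} ∧ dx_{(b)} ∧ dx_{(c)} with (a < b < c) sorted:
  d(-y*z) includes (∂/∂z)(-y*z) dz = (-y) dz, which multiplied by dx ∧ dy gives (-y) dx ∧ dy ∧ dz
Collecting like 3-forms: d(omega) = (-y) dx ∧ dy ∧ dz.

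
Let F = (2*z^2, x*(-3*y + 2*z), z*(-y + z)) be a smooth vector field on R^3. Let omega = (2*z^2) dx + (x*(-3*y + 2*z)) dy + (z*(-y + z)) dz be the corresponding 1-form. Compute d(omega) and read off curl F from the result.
d(omega) = (-2*x - z) dy ∧ dz + (4*z) dz ∧ dx + (-3*y + 2*z) dx ∧ dy; curl F = (-2*x - z, 4*z, -3*y + 2*z)

d omega = sum_{i<j} (∂f_j/∂x_i - ∂f_i/∂x_j) dx_i ∧ dx_j. Under the identification (dy ∧ dz, dz ∧ dx, dx ∧ dy) ↔ (e_x, e_y, e_z), the coefficients are exactly the components of curl F. Compute:
  ∂R/∂y - ∂Q/∂z = (-z) - (2*x) = -2*x - z
  ∂P/∂z - ∂R/∂x = (4*z) - (0) = 4*z
  ∂Q/∂x - ∂P/∂y = (-3*y + 2*z) - (0) = -3*y + 2*z.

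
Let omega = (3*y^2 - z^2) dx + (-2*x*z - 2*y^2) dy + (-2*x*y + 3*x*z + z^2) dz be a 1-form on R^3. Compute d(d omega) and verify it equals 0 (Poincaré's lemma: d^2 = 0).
d(d omega) = 0

Step 1: d omega = sum_{i<j} (∂f_j/∂x_i - ∂f_i/∂x_j) dx_i ∧ dx_j:
  coeff of dx ∧ dy: -6*y - 2*z
  coeff of dx ∧ dz: -2*y + 5*z
  coeff of dy ∧ dz: 0
Step 2: Apply d again to each 2-form coefficient. The only possible 3-form in R^3 is dx ∧ dy ∧ dz, with coefficient
  ∂(coeff of dy∧dz)/∂x - ∂(coeff of dx∧dz)/∂y + ∂(coeff of dx∧dy)/∂z
  = ∂/∂x (0) - ∂/∂y (-2*y + 5*z) + ∂/∂z (-6*y - 2*z).
Each of these terms simplifies to sums of mixed partials that cancel in pairs. The result is 0 (by equality of mixed partials for smooth functions — Schwarz / Clairaut).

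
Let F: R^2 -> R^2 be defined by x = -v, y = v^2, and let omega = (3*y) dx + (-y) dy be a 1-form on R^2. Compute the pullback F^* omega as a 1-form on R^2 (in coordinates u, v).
F^* omega = (v^2*(-2*v - 3)) dv

Using F^*(f dg) = (f ∘ F) d(g ∘ F), substitute each coordinate x_i by F_i(u, v) in f_i, and replace dx_i by d F_i = (∂F_i/∂u) du + (∂F_i/∂v) dv.
  For the x component: f_1(F) = 3*v^2; d F_1 = (0) du + (-1) dv
  For the y component: f_2(F) = -v^2; d F_2 = (0) du + (2*v) dv
Combining and collecting du, dv coefficients:
  coeff of du: 0
  coeff of dv: v^2*(-2*v - 3)
F^* omega = (v^2*(-2*v - 3)) dv.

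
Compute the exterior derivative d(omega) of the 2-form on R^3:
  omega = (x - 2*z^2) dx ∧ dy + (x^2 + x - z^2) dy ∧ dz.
d(omega) = (2*x - 4*z + 1) dx ∧ dy ∧ dz

For a 2-form omega = sum_{i<j} g_{ij} dx_i ∧ dx_j, the exterior derivative is
  d(omega) = sum_{i<j} d(g_{ij}) ∧ dx_i ∧ dx_j = sum_{i<j, k} (∂g_{ij}/∂x_k) dx_k ∧ dx_i ∧ dx_j.
Expand each term, using dx_k ∧ dx_i ∧ dx_j = sgn(permutation) dx_{(a)} ∧ dx_{(b)} ∧ dx_{(c)} with (a < b < c) sorted:
  d(x - 2*z^2) includes (∂/∂z)(x - 2*z^2) dz = (-4*z) dz, which multiplied by dx ∧ dy gives (-4*z) dx ∧ dy ∧ dz
  d(x^2 + x - z^2) includes (∂/∂x)(x^2 + x - z^2) dx = (2*x + 1) dx, which multiplied by dy ∧ dz gives (2*x + 1) dx ∧ dy ∧ dz
Collecting like 3-forms: d(omega) = (2*x - 4*z + 1) dx ∧ dy ∧ dz.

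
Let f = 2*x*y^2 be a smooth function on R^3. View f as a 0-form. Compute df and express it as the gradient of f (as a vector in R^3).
df = (2*y^2) dx + (4*x*y) dy + (0) dz; grad f = (2*y^2, 4*x*y, 0)

For a 0-form f, d f = (∂f/∂x) dx + (∂f/∂y) dy + (∂f/∂z) dz. The components of the vector representation are exactly the entries of grad f in Cartesian coordinates:
  ∂f/∂x = 2*y^2
  ∂f/∂y = 4*x*y
  ∂f/∂z = 0.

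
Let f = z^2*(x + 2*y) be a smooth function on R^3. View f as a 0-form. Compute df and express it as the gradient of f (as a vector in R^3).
df = (z^2) dx + (2*z^2) dy + (2*z*(x + 2*y)) dz; grad f = (z^2, 2*z^2, 2*z*(x + 2*y))

For a 0-form f, d f = (∂f/∂x) dx + (∂f/∂y) dy + (∂f/∂z) dz. The components of the vector representation are exactly the entries of grad f in Cartesian coordinates:
  ∂f/∂x = z^2
  ∂f/∂y = 2*z^2
  ∂f/∂z = 2*z*(x + 2*y).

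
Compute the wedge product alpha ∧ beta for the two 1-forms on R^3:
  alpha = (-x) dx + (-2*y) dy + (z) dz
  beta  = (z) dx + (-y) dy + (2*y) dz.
alpha ∧ beta = (y*(x + 2*z)) dx ∧ dy + (-2*x*y - z^2) dx ∧ dz + (y*(-4*y + z)) dy ∧ dz

Distribute the wedge, using dx_i ∧ dx_j = -dx_j ∧ dx_i and dx_i ∧ dx_i = 0. For each pair (i, j) with i < j, the coefficient of dx_i ∧ dx_j in alpha ∧ beta is (alpha_i * beta_j - alpha_j * beta_i). Collecting: alpha ∧ beta = (y*(x + 2*z)) dx ∧ dy + (-2*x*y - z^2) dx ∧ dz + (y*(-4*y + z)) dy ∧ dz.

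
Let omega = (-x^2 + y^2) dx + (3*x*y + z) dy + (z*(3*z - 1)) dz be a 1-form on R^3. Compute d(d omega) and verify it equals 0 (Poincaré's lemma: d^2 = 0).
d(d omega) = 0

Step 1: d omega = sum_{i<j} (∂f_j/∂x_i - ∂f_i/∂x_j) dx_i ∧ dx_j:
  coeff of dx ∧ dy: y
  coeff of dx ∧ dz: 0
  coeff of dy ∧ dz: -1
Step 2: Apply d again to each 2-form coefficient. The only possible 3-form in R^3 is dx ∧ dy ∧ dz, with coefficient
  ∂(coeff of dy∧dz)/∂x - ∂(coeff of dx∧dz)/∂y + ∂(coeff of dx∧dy)/∂z
  = ∂/∂x (-1) - ∂/∂y (0) + ∂/∂z (y).
Each of these terms simplifies to sums of mixed partials that cancel in pairs. The result is 0 (by equality of mixed partials for smooth functions — Schwarz / Clairaut).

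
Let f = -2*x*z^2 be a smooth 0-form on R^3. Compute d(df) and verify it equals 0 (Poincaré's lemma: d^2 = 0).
d(df) = 0

Step 1: df = sum_i (∂f/∂x_i) dx_i = (-2*z^2) dx + (0) dy + (-4*x*z) dz.
Step 2: Apply d again. Using the 1-form formula, the coefficient of dx ∧ dy in d(df) is ∂^2 f/∂x ∂y - ∂^2 f/∂y ∂x = (0) - (0) = 0 (equality of mixed partials for smooth f).
Similarly for dx ∧ dz and dy ∧ dz — all coefficients vanish. So d(df) = 0.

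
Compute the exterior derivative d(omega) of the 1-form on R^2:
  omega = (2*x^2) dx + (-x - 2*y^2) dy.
d(omega) = (-1) dx ∧ dy

For a 1-form omega = sum_i f_i dx_i, the exterior derivative is
  d(omega) = sum_{i < j} (∂f_j/∂x_i - ∂f_i/∂x_j) dx_i ∧ dx_j.
  coefficient of dx ∧ dy: ∂f_2/∂x - ∂f_1/∂y = ∂(-x - 2*y^2)/∂x - ∂(2*x^2)/∂y = -1
Assembling: d(omega) = (-1) dx ∧ dy.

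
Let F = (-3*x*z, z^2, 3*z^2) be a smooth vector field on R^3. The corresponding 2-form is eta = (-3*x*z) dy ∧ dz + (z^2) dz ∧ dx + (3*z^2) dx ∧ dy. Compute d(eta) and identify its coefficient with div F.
d(eta) = (3*z) dx ∧ dy ∧ dz; div F = 3*z

For a 2-form in R^3 of the form above, applying d gives a 3-form with coefficient ∂P/∂x + ∂Q/∂y + ∂R/∂z:
  ∂P/∂x = -3*z
  ∂Q/∂y = 0
  ∂R/∂z = 6*z
Sum = 3*z, which is exactly div F.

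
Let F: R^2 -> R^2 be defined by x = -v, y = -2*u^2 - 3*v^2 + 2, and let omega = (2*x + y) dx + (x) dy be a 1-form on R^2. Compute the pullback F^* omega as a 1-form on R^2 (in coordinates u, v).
F^* omega = (4*u*v) du + (2*u^2 + 9*v^2 + 2*v - 2) dv

Using F^*(f dg) = (f ∘ F) d(g ∘ F), substitute each coordinate x_i by F_i(u, v) in f_i, and replace dx_i by d F_i = (∂F_i/∂u) du + (∂F_i/∂v) dv.
  For the x component: f_1(F) = -2*u^2 - 3*v^2 - 2*v + 2; d F_1 = (0) du + (-1) dv
  For the y component: f_2(F) = -v; d F_2 = (-4*u) du + (-6*v) dv
Combining and collecting du, dv coefficients:
  coeff of du: 4*u*v
  coeff of dv: 2*u^2 + 9*v^2 + 2*v - 2
F^* omega = (4*u*v) du + (2*u^2 + 9*v^2 + 2*v - 2) dv.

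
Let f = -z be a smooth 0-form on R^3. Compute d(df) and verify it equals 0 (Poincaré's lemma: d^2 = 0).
d(df) = 0

Step 1: df = sum_i (∂f/∂x_i) dx_i = (0) dx + (0) dy + (-1) dz.
Step 2: Apply d again. Using the 1-form formula, the coefficient of dx ∧ dy in d(df) is ∂^2 f/∂x ∂y - ∂^2 f/∂y ∂x = (0) - (0) = 0 (equality of mixed partials for smooth f).
Similarly for dx ∧ dz and dy ∧ dz — all coefficients vanish. So d(df) = 0.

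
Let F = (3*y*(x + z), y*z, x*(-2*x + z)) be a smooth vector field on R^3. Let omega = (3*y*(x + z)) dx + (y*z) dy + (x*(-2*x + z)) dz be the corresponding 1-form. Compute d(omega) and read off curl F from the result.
d(omega) = (-y) dy ∧ dz + (4*x + 3*y - z) dz ∧ dx + (-3*x - 3*z) dx ∧ dy; curl F = (-y, 4*x + 3*y - z, -3*x - 3*z)

d omega = sum_{i<j} (∂f_j/∂x_i - ∂f_i/∂x_j) dx_i ∧ dx_j. Under the identification (dy ∧ dz, dz ∧ dx, dx ∧ dy) ↔ (e_x, e_y, e_z), the coefficients are exactly the components of curl F. Compute:
  ∂R/∂y - ∂Q/∂z = (0) - (y) = -y
  ∂P/∂z - ∂R/∂x = (3*y) - (-4*x + z) = 4*x + 3*y - z
  ∂Q/∂x - ∂P/∂y = (0) - (3*x + 3*z) = -3*x - 3*z.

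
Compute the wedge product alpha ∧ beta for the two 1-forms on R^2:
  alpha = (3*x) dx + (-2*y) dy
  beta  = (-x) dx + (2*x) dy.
alpha ∧ beta = (2*x*(3*x - y)) dx ∧ dy

Distribute the wedge, using dx_i ∧ dx_j = -dx_j ∧ dx_i and dx_i ∧ dx_i = 0. For each pair (i, j) with i < j, the coefficient of dx_i ∧ dx_j in alpha ∧ beta is (alpha_i * beta_j - alpha_j * beta_i). Collecting: alpha ∧ beta = (2*x*(3*x - y)) dx ∧ dy.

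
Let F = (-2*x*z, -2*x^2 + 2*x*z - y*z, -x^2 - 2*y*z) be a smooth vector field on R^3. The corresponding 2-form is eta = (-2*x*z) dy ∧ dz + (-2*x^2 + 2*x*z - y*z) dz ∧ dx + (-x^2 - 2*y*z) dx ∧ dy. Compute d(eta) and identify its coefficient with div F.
d(eta) = (-2*y - 3*z) dx ∧ dy ∧ dz; div F = -2*y - 3*z

For a 2-form in R^3 of the form above, applying d gives a 3-form with coefficient ∂P/∂x + ∂Q/∂y + ∂R/∂z:
  ∂P/∂x = -2*z
  ∂Q/∂y = -z
  ∂R/∂z = -2*y
Sum = -2*y - 3*z, which is exactly div F.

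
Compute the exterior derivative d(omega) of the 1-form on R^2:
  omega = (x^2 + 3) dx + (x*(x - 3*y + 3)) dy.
d(omega) = (2*x - 3*y + 3) dx ∧ dy

For a 1-form omega = sum_i f_i dx_i, the exterior derivative is
  d(omega) = sum_{i < j} (∂f_j/∂x_i - ∂f_i/∂x_j) dx_i ∧ dx_j.
  coefficient of dx ∧ dy: ∂f_2/∂x - ∂f_1/∂y = ∂(x*(x - 3*y + 3))/∂x - ∂(x^2 + 3)/∂y = 2*x - 3*y + 3
Assembling: d(omega) = (2*x - 3*y + 3) dx ∧ dy.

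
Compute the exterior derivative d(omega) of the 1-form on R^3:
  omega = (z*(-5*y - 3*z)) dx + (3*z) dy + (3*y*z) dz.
d(omega) = (5*z) dx ∧ dy + (5*y + 6*z) dx ∧ dz + (3*z - 3) dy ∧ dz

For a 1-form omega = sum_i f_i dx_i, the exterior derivative is
  d(omega) = sum_{i < j} (∂f_j/∂x_i - ∂f_i/∂x_j) dx_i ∧ dx_j.
  coefficient of dx ∧ dy: ∂f_2/∂x - ∂f_1/∂y = ∂(3*z)/∂x - ∂(z*(-5*y - 3*z))/∂y = 5*z
  coefficient of dx ∧ dz: ∂f_3/∂x - ∂f_1/∂z = ∂(3*y*z)/∂x - ∂(z*(-5*y - 3*z))/∂z = 5*y + 6*z
  coefficient of dy ∧ dz: ∂f_3/∂y - ∂f_2/∂z = ∂(3*y*z)/∂y - ∂(3*z)/∂z = 3*z - 3
Assembling: d(omega) = (5*z) dx ∧ dy + (5*y + 6*z) dx ∧ dz + (3*z - 3) dy ∧ dz.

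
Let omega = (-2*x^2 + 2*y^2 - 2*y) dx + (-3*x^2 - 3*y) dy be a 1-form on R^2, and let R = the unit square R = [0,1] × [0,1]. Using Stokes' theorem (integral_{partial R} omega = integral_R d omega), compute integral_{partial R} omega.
integral_(partial R) omega = -3

Stokes: integral_partial_R omega = integral_R d omega with d omega = (∂Q/∂x - ∂P/∂y) dx ∧ dy.
  ∂Q/∂x = -6*x
  ∂P/∂y = 4*y - 2
  integrand = ∂Q/∂x - ∂P/∂y = -6*x - 4*y + 2.
Integrating over R: integral_0^1 integral_0^1 (-6*x - 4*y + 2) dx dy = -3.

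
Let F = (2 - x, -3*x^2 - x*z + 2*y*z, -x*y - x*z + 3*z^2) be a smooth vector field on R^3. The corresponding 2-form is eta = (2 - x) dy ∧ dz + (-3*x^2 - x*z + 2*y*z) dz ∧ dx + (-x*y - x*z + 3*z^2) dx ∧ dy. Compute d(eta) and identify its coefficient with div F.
d(eta) = (-x + 8*z - 1) dx ∧ dy ∧ dz; div F = -x + 8*z - 1

For a 2-form in R^3 of the form above, applying d gives a 3-form with coefficient ∂P/∂x + ∂Q/∂y + ∂R/∂z:
  ∂P/∂x = -1
  ∂Q/∂y = 2*z
  ∂R/∂z = -x + 6*z
Sum = -x + 8*z - 1, which is exactly div F.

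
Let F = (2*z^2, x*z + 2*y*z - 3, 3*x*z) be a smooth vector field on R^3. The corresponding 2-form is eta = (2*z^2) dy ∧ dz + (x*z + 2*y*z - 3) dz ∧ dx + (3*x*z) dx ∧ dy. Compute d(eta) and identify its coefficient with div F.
d(eta) = (3*x + 2*z) dx ∧ dy ∧ dz; div F = 3*x + 2*z

For a 2-form in R^3 of the form above, applying d gives a 3-form with coefficient ∂P/∂x + ∂Q/∂y + ∂R/∂z:
  ∂P/∂x = 0
  ∂Q/∂y = 2*z
  ∂R/∂z = 3*x
Sum = 3*x + 2*z, which is exactly div F.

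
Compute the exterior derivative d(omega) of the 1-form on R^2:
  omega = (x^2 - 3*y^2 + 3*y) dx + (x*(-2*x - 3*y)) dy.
d(omega) = (-4*x + 3*y - 3) dx ∧ dy

For a 1-form omega = sum_i f_i dx_i, the exterior derivative is
  d(omega) = sum_{i < j} (∂f_j/∂x_i - ∂f_i/∂x_j) dx_i ∧ dx_j.
  coefficient of dx ∧ dy: ∂f_2/∂x - ∂f_1/∂y = ∂(x*(-2*x - 3*y))/∂x - ∂(x^2 - 3*y^2 + 3*y)/∂y = -4*x + 3*y - 3
Assembling: d(omega) = (-4*x + 3*y - 3) dx ∧ dy.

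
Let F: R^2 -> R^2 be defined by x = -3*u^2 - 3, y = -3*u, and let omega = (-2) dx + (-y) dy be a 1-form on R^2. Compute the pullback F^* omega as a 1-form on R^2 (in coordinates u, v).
F^* omega = (3*u) du

Using F^*(f dg) = (f ∘ F) d(g ∘ F), substitute each coordinate x_i by F_i(u, v) in f_i, and replace dx_i by d F_i = (∂F_i/∂u) du + (∂F_i/∂v) dv.
  For the x component: f_1(F) = -2; d F_1 = (-6*u) du + (0) dv
  For the y component: f_2(F) = 3*u; d F_2 = (-3) du + (0) dv
Combining and collecting du, dv coefficients:
  coeff of du: 3*u
  coeff of dv: 0
F^* omega = (3*u) du.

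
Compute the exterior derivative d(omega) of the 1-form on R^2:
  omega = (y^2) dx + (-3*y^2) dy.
d(omega) = (-2*y) dx ∧ dy

For a 1-form omega = sum_i f_i dx_i, the exterior derivative is
  d(omega) = sum_{i < j} (∂f_j/∂x_i - ∂f_i/∂x_j) dx_i ∧ dx_j.
  coefficient of dx ∧ dy: ∂f_2/∂x - ∂f_1/∂y = ∂(-3*y^2)/∂x - ∂(y^2)/∂y = -2*y
Assembling: d(omega) = (-2*y) dx ∧ dy.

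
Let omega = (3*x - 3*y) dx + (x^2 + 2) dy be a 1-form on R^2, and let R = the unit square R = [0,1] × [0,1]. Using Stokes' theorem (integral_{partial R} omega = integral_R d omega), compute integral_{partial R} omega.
integral_(partial R) omega = 4

Stokes: integral_partial_R omega = integral_R d omega with d omega = (∂Q/∂x - ∂P/∂y) dx ∧ dy.
  ∂Q/∂x = 2*x
  ∂P/∂y = -3
  integrand = ∂Q/∂x - ∂P/∂y = 2*x + 3.
Integrating over R: integral_0^1 integral_0^1 (2*x + 3) dx dy = 4.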